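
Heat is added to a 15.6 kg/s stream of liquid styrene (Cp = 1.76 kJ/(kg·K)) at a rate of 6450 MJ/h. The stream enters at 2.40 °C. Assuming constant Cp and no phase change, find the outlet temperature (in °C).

Q = 6450 MJ/h = 1791.7 kJ/s
ΔT = Q/(ṁ·Cp) = 1791.7/(15.6×1.76) = 65.256 K
T_out = 2.40 + 65.256 = 67.656 °C

T_out = 67.7 °C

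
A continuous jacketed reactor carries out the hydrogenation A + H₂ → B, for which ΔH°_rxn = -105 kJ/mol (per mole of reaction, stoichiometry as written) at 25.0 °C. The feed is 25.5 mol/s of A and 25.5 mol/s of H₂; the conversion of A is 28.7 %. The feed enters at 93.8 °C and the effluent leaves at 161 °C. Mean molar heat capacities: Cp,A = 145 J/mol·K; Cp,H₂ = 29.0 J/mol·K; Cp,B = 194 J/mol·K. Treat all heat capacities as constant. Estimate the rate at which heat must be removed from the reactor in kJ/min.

Extent of reaction ξ = 0.287 × 25.5 = 7.3185 mol/s
Reaction term: ξ·ΔH°_rxn = 7.3185 × -105 = -768.44 kJ/s
Sensible, feed 93.8→25 °C: -305.27 kJ/s
Outlet flows (mol/s): A 18.181, H₂ 18.181, B 7.3185
Sensible, products 25→161 °C: 623.34 kJ/s
Q = ΔH = -450.37 kJ/s = -450.37 kW
Heat removed = 27022 kJ/min

Q_out = 27000 kJ/min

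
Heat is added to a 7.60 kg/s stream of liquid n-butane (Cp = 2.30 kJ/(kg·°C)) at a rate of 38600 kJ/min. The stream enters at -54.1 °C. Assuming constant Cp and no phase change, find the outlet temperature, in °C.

Q = 38600 kJ/min = 643.33 kJ/s
ΔT = Q/(ṁ·Cp) = 643.33/(7.60×2.30) = 36.804 K
T_out = -54.1 + 36.804 = -17.296 °C

T_out = -17.3 °C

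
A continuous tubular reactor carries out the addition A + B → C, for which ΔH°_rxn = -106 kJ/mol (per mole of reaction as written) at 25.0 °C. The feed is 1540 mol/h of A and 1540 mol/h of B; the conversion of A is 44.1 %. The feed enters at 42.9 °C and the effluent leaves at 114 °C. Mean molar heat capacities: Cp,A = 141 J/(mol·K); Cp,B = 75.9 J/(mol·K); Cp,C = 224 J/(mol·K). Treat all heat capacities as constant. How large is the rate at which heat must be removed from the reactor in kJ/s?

Extent of reaction ξ = 0.441 × 1540 = 679.14 mol/h
Reaction term: ξ·ΔH°_rxn = 679.14 × -106 = -71989 kJ/h
Sensible, feed 42.9→25 °C: -5979.1 kJ/h
Outlet flows (mol/h): A 860.86, B 860.86, C 679.14
Sensible, products 25→114 °C: 30157 kJ/h
Q = ΔH = -47810 kJ/h = -13.281 kW
Heat removed = 13.281 kJ/s

Q_out = 13.3 kJ/s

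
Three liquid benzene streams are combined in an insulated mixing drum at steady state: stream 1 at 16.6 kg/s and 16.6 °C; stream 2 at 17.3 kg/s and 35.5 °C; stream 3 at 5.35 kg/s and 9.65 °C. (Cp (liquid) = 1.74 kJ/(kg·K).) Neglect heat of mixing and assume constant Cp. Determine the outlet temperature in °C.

T_out = 24.0 °C

No heat crosses the boundary, so H_out = H_in.
T_out = Σ ṁᵢCp,ᵢTᵢ / Σ ṁᵢCp,ᵢ
      = 1637.9 / 68.295 = 23.983 °C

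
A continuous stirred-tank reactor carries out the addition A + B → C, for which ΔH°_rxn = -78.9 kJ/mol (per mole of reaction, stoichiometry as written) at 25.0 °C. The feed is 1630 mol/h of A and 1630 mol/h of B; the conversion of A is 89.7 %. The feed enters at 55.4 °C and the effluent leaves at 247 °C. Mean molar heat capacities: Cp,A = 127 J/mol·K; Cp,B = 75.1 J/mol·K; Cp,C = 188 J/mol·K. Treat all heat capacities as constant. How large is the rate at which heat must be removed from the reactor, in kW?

Extent of reaction ξ = 0.897 × 1630 = 1462.1 mol/h
Reaction term: ξ·ΔH°_rxn = 1462.1 × -78.9 = -115360 kJ/h
Sensible, feed 55.4→25 °C: -10014 kJ/h
Outlet flows (mol/h): A 167.89, B 167.89, C 1462.1
Sensible, products 25→247 °C: 68555 kJ/h
Q = ΔH = -56820 kJ/h = -15.783 kW
Heat removed = 15.783 kW

Q_out = 15.8 kW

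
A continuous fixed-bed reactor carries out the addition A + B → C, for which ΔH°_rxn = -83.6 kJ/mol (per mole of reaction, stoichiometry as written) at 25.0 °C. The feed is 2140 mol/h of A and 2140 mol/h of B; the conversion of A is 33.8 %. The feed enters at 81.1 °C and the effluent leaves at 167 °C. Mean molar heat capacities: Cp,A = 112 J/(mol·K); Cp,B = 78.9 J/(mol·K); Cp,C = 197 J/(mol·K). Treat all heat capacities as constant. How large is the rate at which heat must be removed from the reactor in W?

Q_out = 6880 W

Extent of reaction ξ = 0.338 × 2140 = 723.32 mol/h
Reaction term: ξ·ΔH°_rxn = 723.32 × -83.6 = -60470 kJ/h
Sensible, feed 81.1→25 °C: -22918 kJ/h
Outlet flows (mol/h): A 1416.7, B 1416.7, C 723.32
Sensible, products 25→167 °C: 58637 kJ/h
Q = ΔH = -24751 kJ/h = -6.8752 kW
Heat removed = 6875.2 W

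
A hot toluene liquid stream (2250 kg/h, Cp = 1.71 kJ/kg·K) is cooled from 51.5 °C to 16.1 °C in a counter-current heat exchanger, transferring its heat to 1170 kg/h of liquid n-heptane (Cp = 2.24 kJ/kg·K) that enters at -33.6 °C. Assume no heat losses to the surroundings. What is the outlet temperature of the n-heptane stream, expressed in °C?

Heat released by hot stream: Q = 2250 × 1.71 × (51.5 − 16.1) = 136200 kJ/h
Energy balance on cold side (adiabatic exchanger): Q = ṁ_c·Cp_c·(T_c,out − T_c,in)
T_c,out = -33.6 + 136200/(1170 × 2.24) = 18.369 °C

T_c,out = 18.4 °C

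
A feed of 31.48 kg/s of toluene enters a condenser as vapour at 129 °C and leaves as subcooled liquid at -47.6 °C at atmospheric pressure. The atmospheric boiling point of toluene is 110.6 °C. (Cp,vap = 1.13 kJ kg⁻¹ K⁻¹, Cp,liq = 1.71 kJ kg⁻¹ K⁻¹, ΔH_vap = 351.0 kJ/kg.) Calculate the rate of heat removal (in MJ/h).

Q_c = 72800 MJ/h

vapour 129→110.6 °C: -20.792 kJ/kg
condensation at 110.6 °C: -351 kJ/kg
liquid 110.6→-47.6 °C: -270.52 kJ/kg
Δh = -20.792 + -351 + -270.52 = -642.31 kJ/kg
Q = ṁ·Δh = 31.48 kg/s × -642.31 kJ/kg = -20220 kJ/s
|Q| = 20220 kW = 72792 MJ/h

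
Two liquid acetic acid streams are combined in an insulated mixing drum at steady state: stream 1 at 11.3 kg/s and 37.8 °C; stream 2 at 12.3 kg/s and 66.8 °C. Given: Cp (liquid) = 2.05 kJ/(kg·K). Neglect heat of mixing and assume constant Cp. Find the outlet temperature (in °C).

T_out = 52.9 °C

No heat crosses the boundary, so H_out = H_in.
Σ ṁᵢCp,ᵢTᵢ = 11.3×2.05×37.8 + 12.3×2.05×66.8 = 2560
Σ ṁᵢCp,ᵢ = 11.3×2.05 + 12.3×2.05 = 48.38
T_out = 2560 / 48.38 = 52.914 °C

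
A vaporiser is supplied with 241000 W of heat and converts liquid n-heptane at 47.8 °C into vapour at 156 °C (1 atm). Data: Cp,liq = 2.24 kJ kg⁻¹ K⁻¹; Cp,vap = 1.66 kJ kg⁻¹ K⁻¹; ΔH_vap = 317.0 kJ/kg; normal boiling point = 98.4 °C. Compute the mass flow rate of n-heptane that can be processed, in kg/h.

ṁ = 1650 kg/h

Δh = 2.24×(98.4−47.8) + 317.0 + 1.66×(156−98.4) = 525.96 kJ/kg
Q = 241000 W = 241 kJ/s = 867600 kJ/h
ṁ = Q/Δh = 867600 / 525.96 = 1649.6 kg/h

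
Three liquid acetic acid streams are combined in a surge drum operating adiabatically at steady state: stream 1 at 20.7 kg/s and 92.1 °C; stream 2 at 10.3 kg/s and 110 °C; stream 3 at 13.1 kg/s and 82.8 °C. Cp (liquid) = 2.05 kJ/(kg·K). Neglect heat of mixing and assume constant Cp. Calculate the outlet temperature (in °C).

No heat crosses the boundary, so H_out = H_in.
T_out = Σ ṁᵢCp,ᵢTᵢ / Σ ṁᵢCp,ᵢ
      = 8454.5 / 90.405 = 93.518 °C

T_out = 93.5 °C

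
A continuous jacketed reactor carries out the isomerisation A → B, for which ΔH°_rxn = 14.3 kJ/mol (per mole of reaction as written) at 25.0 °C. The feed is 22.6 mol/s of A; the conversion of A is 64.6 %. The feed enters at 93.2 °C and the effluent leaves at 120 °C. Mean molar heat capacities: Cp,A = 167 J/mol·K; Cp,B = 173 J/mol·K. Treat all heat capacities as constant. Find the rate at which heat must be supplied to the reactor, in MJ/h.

Q_in = 1150 MJ/h

Extent of reaction ξ = 0.646 × 22.6 = 14.6 mol/s
Reaction term: ξ·ΔH°_rxn = 14.6 × 14.3 = 208.77 kJ/s
Sensible, feed 93.2→25 °C: -257.4 kJ/s
Outlet flows (mol/s): A 8.0004, B 14.6
Sensible, products 25→120 °C: 366.87 kJ/s
Q = ΔH = 318.24 kJ/s = 318.24 kW
Heat supplied = 1145.7 MJ/h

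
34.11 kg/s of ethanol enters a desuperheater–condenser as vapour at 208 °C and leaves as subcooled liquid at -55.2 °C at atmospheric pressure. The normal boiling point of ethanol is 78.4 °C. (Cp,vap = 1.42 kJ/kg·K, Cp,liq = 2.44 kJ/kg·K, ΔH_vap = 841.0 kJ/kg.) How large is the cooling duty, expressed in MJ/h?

Q_c = 166000 MJ/h

vapour 208→78.4 °C: -184.03 kJ/kg
condensation at 78.4 °C: -841 kJ/kg
liquid 78.4→-55.2 °C: -325.98 kJ/kg
Δh = -184.03 + -841 + -325.98 = -1351 kJ/kg
Q = ṁ·Δh = 34.11 kg/s × -1351 kJ/kg = -46083 kJ/s
|Q| = 46083 kW = 165900 MJ/h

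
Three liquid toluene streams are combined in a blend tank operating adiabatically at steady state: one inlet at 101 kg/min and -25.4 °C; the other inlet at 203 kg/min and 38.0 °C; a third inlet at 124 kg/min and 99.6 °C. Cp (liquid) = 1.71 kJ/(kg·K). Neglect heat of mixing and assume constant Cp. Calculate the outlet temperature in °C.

T_out = 40.9 °C

Adiabatic, steady state ⇒ Σ ṁᵢCp,ᵢ(T_out − Tᵢ) = 0
Σ ṁᵢCp,ᵢTᵢ = 101×1.71×-25.4 + 203×1.71×38.0 + 124×1.71×99.6 = 29923
Σ ṁᵢCp,ᵢ = 101×1.71 + 203×1.71 + 124×1.71 = 731.88
T_out = 29923 / 731.88 = 40.886 °C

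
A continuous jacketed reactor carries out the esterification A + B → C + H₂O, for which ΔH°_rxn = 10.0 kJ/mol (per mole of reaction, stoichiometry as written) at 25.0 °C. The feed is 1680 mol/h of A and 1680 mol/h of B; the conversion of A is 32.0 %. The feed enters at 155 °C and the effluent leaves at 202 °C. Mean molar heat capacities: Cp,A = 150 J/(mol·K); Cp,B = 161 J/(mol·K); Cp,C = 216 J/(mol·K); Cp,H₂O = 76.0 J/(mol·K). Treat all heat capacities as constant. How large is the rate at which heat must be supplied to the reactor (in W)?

Q_in = 7810 W

Extent of reaction ξ = 0.320 × 1680 = 537.6 mol/h
Reaction term: ξ·ΔH°_rxn = 537.6 × 10.0 = 5376 kJ/h
Sensible, feed 155→25 °C: -67922 kJ/h
Outlet flows (mol/h): A 1142.4, B 1142.4, C 537.6, H₂O 537.6
Sensible, products 25→202 °C: 90671 kJ/h
Q = ΔH = 28125 kJ/h = 7.8124 kW
Heat supplied = 7812.4 W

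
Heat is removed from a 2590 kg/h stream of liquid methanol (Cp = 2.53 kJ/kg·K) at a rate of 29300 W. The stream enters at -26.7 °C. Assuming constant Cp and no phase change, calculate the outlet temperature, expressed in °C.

T_out = -42.8 °C

Q = 29300 W = 105480 kJ/h
ΔT = Q/(ṁ·Cp) = 105480/(2590×2.53) = 16.097 K
T_out = -26.7 − 16.097 = -42.797 °C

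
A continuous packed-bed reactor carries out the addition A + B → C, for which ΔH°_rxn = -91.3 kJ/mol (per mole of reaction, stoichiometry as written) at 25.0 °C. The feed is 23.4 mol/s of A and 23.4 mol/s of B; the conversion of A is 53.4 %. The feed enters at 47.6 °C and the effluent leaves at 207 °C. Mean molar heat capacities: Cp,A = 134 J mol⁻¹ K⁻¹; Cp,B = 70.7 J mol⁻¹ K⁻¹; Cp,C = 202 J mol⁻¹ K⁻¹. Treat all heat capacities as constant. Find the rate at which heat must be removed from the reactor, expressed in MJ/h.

Extent of reaction ξ = 0.534 × 23.4 = 12.496 mol/s
Reaction term: ξ·ΔH°_rxn = 12.496 × -91.3 = -1140.8 kJ/s
Sensible, feed 47.6→25 °C: -108.25 kJ/s
Outlet flows (mol/s): A 10.904, B 10.904, C 12.496
Sensible, products 25→207 °C: 865.64 kJ/s
Q = ΔH = -383.47 kJ/s = -383.47 kW
Heat removed = 1380.5 MJ/h

Q_out = 1380 MJ/h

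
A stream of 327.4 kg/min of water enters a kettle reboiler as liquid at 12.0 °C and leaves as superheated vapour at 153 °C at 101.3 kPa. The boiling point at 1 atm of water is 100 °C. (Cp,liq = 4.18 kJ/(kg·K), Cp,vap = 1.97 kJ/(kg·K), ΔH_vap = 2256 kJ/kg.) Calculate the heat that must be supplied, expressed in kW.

liquid 12.0→100 °C: 367.84 kJ/kg
vaporisation at 100 °C: 2256 kJ/kg
vapour 100→153 °C: 104.41 kJ/kg
Δh = 367.84 + 2256 + 104.41 = 2728.2 kJ/kg
Q = ṁ·Δh = 327.4 kg/min × 2728.2 kJ/kg = 893230 kJ/min
|Q| = 14887 kW

Q = 14900 kW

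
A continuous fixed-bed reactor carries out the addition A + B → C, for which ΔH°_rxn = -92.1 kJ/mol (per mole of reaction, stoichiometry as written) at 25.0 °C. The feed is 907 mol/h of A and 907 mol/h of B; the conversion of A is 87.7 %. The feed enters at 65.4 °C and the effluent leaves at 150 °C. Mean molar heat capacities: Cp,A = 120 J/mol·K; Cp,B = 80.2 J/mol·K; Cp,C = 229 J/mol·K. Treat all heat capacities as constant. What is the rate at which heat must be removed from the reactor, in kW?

Extent of reaction ξ = 0.877 × 907 = 795.44 mol/h
Reaction term: ξ·ΔH°_rxn = 795.44 × -92.1 = -73260 kJ/h
Sensible, feed 65.4→25 °C: -7335.9 kJ/h
Outlet flows (mol/h): A 111.56, B 111.56, C 795.44
Sensible, products 25→150 °C: 25561 kJ/h
Q = ΔH = -55035 kJ/h = -15.287 kW
Heat removed = 15.287 kW

Q_out = 15.3 kW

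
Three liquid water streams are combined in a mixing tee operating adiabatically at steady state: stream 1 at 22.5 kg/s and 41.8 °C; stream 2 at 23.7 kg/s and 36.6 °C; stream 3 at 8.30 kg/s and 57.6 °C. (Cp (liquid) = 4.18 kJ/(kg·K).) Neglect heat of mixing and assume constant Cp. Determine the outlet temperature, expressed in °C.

T_out = 41.9 °C

No heat crosses the boundary, so H_out = H_in.
Σ ṁᵢCp,ᵢTᵢ = 22.5×4.18×41.8 + 23.7×4.18×36.6 + 8.30×4.18×57.6 = 9555.5
Σ ṁᵢCp,ᵢ = 22.5×4.18 + 23.7×4.18 + 8.30×4.18 = 227.81
T_out = 9555.5 / 227.81 = 41.945 °C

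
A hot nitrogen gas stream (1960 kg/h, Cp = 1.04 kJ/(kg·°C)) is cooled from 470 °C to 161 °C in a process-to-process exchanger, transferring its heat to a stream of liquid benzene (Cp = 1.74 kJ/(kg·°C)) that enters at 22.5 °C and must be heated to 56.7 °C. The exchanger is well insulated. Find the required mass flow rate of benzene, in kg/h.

ṁ_c = 10600 kg/h

Heat released by hot stream: Q = 1960 × 1.04 × (470 − 161) = 629870 kJ/h
Energy balance on cold side (adiabatic exchanger): Q = ṁ_c·Cp_c·(T_c,out − T_c,in)
ṁ_c = 629870 / [1.74 × (56.7 − 22.5)] = 10585 kg/h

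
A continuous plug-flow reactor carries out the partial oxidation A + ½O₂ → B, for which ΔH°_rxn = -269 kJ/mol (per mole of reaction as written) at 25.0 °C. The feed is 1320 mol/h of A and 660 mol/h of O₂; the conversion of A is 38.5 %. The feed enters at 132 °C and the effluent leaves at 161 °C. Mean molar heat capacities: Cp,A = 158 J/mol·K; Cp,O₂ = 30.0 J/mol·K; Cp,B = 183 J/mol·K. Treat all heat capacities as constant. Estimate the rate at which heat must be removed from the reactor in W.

Extent of reaction ξ = 0.385 × 1320 = 508.2 mol/h
Reaction term: ξ·ΔH°_rxn = 508.2 × -269 = -136710 kJ/h
Sensible, feed 132→25 °C: -24435 kJ/h
Outlet flows (mol/h): A 811.8, O₂ 405.9, B 508.2
Sensible, products 25→161 °C: 31748 kJ/h
Q = ΔH = -129390 kJ/h = -35.942 kW
Heat removed = 35942 W

Q_out = 35900 W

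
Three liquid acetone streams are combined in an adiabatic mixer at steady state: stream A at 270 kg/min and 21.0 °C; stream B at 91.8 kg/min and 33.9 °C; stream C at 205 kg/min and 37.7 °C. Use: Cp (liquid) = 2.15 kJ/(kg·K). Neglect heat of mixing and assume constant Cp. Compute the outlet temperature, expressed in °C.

Energy balance with Q = 0: Σ ṁᵢCp,ᵢ(T_out − Tᵢ) = 0
T_out = Σ ṁᵢCp,ᵢTᵢ / Σ ṁᵢCp,ᵢ
      = 35498 / 1218.6 = 29.129 °C

T_out = 29.1 °C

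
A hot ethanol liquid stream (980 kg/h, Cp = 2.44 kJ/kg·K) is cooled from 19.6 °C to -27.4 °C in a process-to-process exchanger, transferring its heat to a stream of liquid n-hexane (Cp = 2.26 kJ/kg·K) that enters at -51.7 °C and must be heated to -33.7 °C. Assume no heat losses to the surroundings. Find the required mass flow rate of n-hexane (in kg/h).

Heat released by hot stream: Q = 980 × 2.44 × (19.6 − -27.4) = 112390 kJ/h
Energy balance on cold side (adiabatic exchanger): Q = ṁ_c·Cp_c·(T_c,out − T_c,in)
ṁ_c = 112390 / [2.26 × (-33.7 − -51.7)] = 2762.7 kg/h

ṁ_c = 2760 kg/h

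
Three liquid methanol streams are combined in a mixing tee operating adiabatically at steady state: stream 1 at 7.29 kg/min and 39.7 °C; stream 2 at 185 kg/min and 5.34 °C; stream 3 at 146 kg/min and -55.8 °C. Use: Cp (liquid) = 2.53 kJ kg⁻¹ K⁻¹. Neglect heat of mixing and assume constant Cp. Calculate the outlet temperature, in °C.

T_out = -20.3 °C

Energy balance with Q = 0: Σ ṁᵢCp,ᵢ(T_out − Tᵢ) = 0
T_out = Σ ṁᵢCp,ᵢTᵢ / Σ ṁᵢCp,ᵢ
      = -17380 / 855.87 = -20.307 °C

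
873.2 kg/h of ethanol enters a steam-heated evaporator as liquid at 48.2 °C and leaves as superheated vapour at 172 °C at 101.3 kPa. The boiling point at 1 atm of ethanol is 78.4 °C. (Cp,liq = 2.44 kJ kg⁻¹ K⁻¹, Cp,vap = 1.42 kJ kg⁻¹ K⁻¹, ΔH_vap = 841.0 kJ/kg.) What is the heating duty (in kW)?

liquid 48.2→78.4 °C: 73.688 kJ/kg
vaporisation at 78.4 °C: 841 kJ/kg
vapour 78.4→172 °C: 132.91 kJ/kg
Δh = 73.688 + 841 + 132.91 = 1047.6 kJ/kg
Q = ṁ·Δh = 873.2 kg/h × 1047.6 kJ/kg = 914760 kJ/h
|Q| = 254.1 kW

Q = 254 kW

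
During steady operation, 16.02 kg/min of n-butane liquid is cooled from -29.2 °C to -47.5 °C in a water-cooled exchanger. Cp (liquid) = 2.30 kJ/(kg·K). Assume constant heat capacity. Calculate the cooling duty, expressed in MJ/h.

Q_c = 40.5 MJ/h

Q = ṁ·Cp·ΔT = 16.02 × 2.30 × (-47.5 − -29.2) = -674.28 kJ/min
Converting: 674.28 / 60 s = 11.238 kW
Cooling duty = 40.457 MJ/h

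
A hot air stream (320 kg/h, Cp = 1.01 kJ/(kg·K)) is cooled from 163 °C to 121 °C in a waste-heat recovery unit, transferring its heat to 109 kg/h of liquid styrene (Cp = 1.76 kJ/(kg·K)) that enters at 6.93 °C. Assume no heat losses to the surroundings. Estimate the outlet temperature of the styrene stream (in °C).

Heat released by hot stream: Q = 320 × 1.01 × (163 − 121) = 13574 kJ/h
Energy balance on cold side (adiabatic exchanger): Q = ṁ_c·Cp_c·(T_c,out − T_c,in)
T_c,out = 6.93 + 13574/(109 × 1.76) = 77.689 °C

T_c,out = 77.7 °C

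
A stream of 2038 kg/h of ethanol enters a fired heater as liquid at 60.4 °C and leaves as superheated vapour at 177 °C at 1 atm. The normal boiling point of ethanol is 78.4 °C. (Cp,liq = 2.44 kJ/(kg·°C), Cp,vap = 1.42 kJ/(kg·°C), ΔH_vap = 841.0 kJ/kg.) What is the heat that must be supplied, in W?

liquid 60.4→78.4 °C: 43.92 kJ/kg
vaporisation at 78.4 °C: 841 kJ/kg
vapour 78.4→177 °C: 140.01 kJ/kg
Δh = 43.92 + 841 + 140.01 = 1024.9 kJ/kg
Q = ṁ·Δh = 2038 kg/h × 1024.9 kJ/kg = 2.0888e+06 kJ/h
|Q| = 580.23 kW = 580230 W

Q = 580000 W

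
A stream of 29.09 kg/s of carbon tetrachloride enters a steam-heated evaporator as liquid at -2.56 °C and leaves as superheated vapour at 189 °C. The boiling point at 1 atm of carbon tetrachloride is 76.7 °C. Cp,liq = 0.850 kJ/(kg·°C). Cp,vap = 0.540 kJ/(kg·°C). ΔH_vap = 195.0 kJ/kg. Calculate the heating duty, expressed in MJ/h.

liquid -2.56→76.7 °C: 67.371 kJ/kg
vaporisation at 76.7 °C: 195 kJ/kg
vapour 76.7→189 °C: 60.642 kJ/kg
Δh = 67.371 + 195 + 60.642 = 323.01 kJ/kg
Q = ṁ·Δh = 29.09 kg/s × 323.01 kJ/kg = 9396.4 kJ/s
|Q| = 9396.4 kW = 33827 MJ/h

Q = 33800 MJ/h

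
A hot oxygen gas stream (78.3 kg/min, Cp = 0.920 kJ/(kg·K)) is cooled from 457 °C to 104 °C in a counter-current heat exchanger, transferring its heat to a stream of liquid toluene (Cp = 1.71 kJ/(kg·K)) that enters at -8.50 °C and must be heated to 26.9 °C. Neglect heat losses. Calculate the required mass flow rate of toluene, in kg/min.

Heat released by hot stream: Q = 78.3 × 0.920 × (457 − 104) = 25429 kJ/min
Energy balance on cold side (adiabatic exchanger): Q = ṁ_c·Cp_c·(T_c,out − T_c,in)
ṁ_c = 25429 / [1.71 × (26.9 − -8.50)] = 420.07 kg/min

ṁ_c = 420 kg/min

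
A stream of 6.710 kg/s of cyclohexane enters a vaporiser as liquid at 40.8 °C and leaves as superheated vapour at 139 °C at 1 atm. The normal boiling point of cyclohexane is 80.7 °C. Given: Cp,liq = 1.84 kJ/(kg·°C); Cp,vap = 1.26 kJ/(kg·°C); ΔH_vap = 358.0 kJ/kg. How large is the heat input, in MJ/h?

Q = 12200 MJ/h

liquid 40.8→80.7 °C: 73.416 kJ/kg
vaporisation at 80.7 °C: 358 kJ/kg
vapour 80.7→139 °C: 73.458 kJ/kg
Δh = 73.416 + 358 + 73.458 = 504.87 kJ/kg
Q = ṁ·Δh = 6.710 kg/s × 504.87 kJ/kg = 3387.7 kJ/s
|Q| = 3387.7 kW = 12196 MJ/h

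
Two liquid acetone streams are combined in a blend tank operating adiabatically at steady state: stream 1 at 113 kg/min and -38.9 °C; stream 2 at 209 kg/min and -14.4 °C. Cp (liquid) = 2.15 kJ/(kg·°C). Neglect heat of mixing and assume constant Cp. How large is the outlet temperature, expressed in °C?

Energy balance with Q = 0: Σ ṁᵢCp,ᵢ(T_out − Tᵢ) = 0
Σ ṁᵢCp,ᵢTᵢ = 113×2.15×-38.9 + 209×2.15×-14.4 = -15921
Σ ṁᵢCp,ᵢ = 113×2.15 + 209×2.15 = 692.3
T_out = -15921 / 692.3 = -22.998 °C

T_out = -23.0 °C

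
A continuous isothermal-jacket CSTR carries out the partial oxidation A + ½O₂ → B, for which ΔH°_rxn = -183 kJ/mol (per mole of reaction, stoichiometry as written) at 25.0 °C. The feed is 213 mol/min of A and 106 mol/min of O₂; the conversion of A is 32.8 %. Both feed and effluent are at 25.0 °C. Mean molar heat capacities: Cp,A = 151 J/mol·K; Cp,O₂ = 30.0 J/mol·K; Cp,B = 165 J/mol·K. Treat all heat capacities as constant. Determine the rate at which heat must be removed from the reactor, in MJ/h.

Q_out = 767 MJ/h

Extent of reaction ξ = 0.328 × 213 = 69.864 mol/min
Reaction term: ξ·ΔH°_rxn = 69.864 × -183 = -12785 kJ/min
Q = ΔH = -12785 kJ/min = -213.09 kW
Heat removed = 767.11 MJ/h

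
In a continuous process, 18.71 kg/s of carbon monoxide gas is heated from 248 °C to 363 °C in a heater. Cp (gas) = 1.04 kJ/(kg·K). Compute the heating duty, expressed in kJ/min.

Q = ṁ·Cp·ΔT = 18.71 × 1.04 × (363 − 248) = 2237.7 kJ/s
Heating duty = 134260 kJ/min

Q = 134000 kJ/min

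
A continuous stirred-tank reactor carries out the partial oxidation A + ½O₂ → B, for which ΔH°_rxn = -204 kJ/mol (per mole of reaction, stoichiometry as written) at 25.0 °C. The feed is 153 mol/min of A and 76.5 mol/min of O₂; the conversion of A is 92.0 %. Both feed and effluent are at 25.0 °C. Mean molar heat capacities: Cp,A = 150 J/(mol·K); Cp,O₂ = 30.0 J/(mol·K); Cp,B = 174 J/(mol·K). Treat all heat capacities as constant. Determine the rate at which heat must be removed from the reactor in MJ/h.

Q_out = 1720 MJ/h

Extent of reaction ξ = 0.920 × 153 = 140.76 mol/min
Reaction term: ξ·ΔH°_rxn = 140.76 × -204 = -28715 kJ/min
Q = ΔH = -28715 kJ/min = -478.58 kW
Heat removed = 1722.9 MJ/h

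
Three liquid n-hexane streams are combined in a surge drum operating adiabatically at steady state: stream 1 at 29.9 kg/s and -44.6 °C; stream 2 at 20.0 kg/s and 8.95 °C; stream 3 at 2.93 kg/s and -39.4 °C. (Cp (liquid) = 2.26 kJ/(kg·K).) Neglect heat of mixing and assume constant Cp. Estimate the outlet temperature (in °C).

T_out = -24.0 °C

Energy balance with Q = 0: Σ ṁᵢCp,ᵢ(T_out − Tᵢ) = 0
T_out = Σ ṁᵢCp,ᵢTᵢ / Σ ṁᵢCp,ᵢ
      = -2870.2 / 119.4 = -24.039 °C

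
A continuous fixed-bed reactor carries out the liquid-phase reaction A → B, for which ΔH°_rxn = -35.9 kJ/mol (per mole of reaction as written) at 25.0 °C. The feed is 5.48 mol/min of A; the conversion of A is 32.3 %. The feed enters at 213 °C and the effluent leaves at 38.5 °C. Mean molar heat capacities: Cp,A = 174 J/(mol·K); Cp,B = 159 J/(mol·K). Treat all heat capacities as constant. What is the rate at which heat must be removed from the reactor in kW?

Q_out = 3.84 kW

Extent of reaction ξ = 0.323 × 5.48 = 1.77 mol/min
Reaction term: ξ·ΔH°_rxn = 1.77 × -35.9 = -63.544 kJ/min
Sensible, feed 213→25 °C: -179.26 kJ/min
Outlet flows (mol/min): A 3.71, B 1.77
Sensible, products 25→38.5 °C: 12.514 kJ/min
Q = ΔH = -230.29 kJ/min = -3.8382 kW
Heat removed = 3.8382 kW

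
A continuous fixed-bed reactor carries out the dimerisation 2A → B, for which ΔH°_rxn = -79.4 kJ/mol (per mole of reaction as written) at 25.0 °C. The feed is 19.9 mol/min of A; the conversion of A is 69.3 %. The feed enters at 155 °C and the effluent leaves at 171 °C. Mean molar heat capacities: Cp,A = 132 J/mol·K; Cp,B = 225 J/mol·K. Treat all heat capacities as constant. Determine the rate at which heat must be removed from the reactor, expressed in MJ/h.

Extent of reaction ξ = 0.693 × 19.9 / 2 = 6.8953 mol/min
Reaction term: ξ·ΔH°_rxn = 6.8953 × -79.4 = -547.49 kJ/min
Sensible, feed 155→25 °C: -341.48 kJ/min
Outlet flows (mol/min): A 6.1093, B 6.8953
Sensible, products 25→171 °C: 344.25 kJ/min
Q = ΔH = -544.72 kJ/min = -9.0787 kW
Heat removed = 32.683 MJ/h

Q_out = 32.7 MJ/h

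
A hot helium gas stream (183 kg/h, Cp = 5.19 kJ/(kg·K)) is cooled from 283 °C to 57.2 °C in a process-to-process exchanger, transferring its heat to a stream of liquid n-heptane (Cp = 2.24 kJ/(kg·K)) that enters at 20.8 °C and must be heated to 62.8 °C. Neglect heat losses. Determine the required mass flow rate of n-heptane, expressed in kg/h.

Heat released by hot stream: Q = 183 × 5.19 × (283 − 57.2) = 214460 kJ/h
Energy balance on cold side (adiabatic exchanger): Q = ṁ_c·Cp_c·(T_c,out − T_c,in)
ṁ_c = 214460 / [2.24 × (62.8 − 20.8)] = 2279.5 kg/h

ṁ_c = 2280 kg/h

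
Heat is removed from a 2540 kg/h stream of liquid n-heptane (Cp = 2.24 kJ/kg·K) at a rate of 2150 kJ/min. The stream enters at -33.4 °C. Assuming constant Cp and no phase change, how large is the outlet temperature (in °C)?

Q = 2150 kJ/min = 129000 kJ/h
ΔT = Q/(ṁ·Cp) = 129000/(2540×2.24) = 22.673 K
T_out = -33.4 − 22.673 = -56.073 °C

T_out = -56.1 °C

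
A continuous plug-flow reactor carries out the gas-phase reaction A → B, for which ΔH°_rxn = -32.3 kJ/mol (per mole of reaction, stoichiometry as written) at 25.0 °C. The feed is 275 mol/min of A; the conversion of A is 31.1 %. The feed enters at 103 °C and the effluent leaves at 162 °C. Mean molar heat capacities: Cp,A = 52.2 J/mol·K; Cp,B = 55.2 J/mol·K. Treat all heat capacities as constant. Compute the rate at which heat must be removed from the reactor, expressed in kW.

Extent of reaction ξ = 0.311 × 275 = 85.525 mol/min
Reaction term: ξ·ΔH°_rxn = 85.525 × -32.3 = -2762.5 kJ/min
Sensible, feed 103→25 °C: -1119.7 kJ/min
Outlet flows (mol/min): A 189.47, B 85.525
Sensible, products 25→162 °C: 2001.8 kJ/min
Q = ΔH = -1880.4 kJ/min = -31.339 kW
Heat removed = 31.339 kW

Q_out = 31.3 kW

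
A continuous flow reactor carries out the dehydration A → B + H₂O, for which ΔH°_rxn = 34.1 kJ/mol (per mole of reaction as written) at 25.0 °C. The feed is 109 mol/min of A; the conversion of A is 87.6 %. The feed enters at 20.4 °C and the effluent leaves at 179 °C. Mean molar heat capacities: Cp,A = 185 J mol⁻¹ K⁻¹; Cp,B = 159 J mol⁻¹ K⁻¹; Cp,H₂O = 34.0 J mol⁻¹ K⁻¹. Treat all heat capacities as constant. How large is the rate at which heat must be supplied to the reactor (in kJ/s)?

Extent of reaction ξ = 0.876 × 109 = 95.484 mol/min
Reaction term: ξ·ΔH°_rxn = 95.484 × 34.1 = 3256 kJ/min
Sensible, feed 20.4→25 °C: 92.759 kJ/min
Outlet flows (mol/min): A 13.516, B 95.484, H₂O 95.484
Sensible, products 25→179 °C: 3223 kJ/min
Q = ΔH = 6571.8 kJ/min = 109.53 kW
Heat supplied = 109.53 kJ/s

Q_in = 110 kJ/s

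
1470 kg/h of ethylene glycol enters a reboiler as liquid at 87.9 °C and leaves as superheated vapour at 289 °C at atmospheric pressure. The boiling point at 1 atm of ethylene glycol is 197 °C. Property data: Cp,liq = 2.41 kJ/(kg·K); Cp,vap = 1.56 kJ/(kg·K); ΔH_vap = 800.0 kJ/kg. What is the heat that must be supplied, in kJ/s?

liquid 87.9→197 °C: 262.93 kJ/kg
vaporisation at 197 °C: 800 kJ/kg
vapour 197→289 °C: 143.52 kJ/kg
Δh = 262.93 + 800 + 143.52 = 1206.5 kJ/kg
Q = ṁ·Δh = 1470 kg/h × 1206.5 kJ/kg = 1.7735e+06 kJ/h
|Q| = 492.63 kW

Q = 493 kJ/s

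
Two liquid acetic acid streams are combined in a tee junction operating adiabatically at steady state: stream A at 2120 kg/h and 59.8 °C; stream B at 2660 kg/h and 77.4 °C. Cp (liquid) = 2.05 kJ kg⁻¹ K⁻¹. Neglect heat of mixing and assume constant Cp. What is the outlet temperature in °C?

T_out = 69.6 °C

Adiabatic, steady state ⇒ Σ ṁᵢCp,ᵢ(T_out − Tᵢ) = 0
T_out = Σ ṁᵢCp,ᵢTᵢ / Σ ṁᵢCp,ᵢ
      = 681950 / 9799 = 69.594 °C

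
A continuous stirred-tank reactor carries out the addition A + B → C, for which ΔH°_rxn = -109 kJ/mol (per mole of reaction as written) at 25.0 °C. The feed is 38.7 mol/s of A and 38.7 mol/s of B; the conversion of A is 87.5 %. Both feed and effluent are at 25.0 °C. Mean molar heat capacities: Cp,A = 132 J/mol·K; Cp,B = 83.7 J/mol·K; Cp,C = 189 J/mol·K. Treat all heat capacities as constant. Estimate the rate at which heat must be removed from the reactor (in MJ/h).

Q_out = 13300 MJ/h

Extent of reaction ξ = 0.875 × 38.7 = 33.863 mol/s
Reaction term: ξ·ΔH°_rxn = 33.863 × -109 = -3691 kJ/s
Q = ΔH = -3691 kJ/s = -3691 kW
Heat removed = 13288 MJ/h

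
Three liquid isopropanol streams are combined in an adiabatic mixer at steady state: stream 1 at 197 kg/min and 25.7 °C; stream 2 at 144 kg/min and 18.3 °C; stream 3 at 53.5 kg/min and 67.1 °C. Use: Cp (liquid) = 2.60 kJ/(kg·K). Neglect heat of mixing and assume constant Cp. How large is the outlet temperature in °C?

Adiabatic, steady state ⇒ Σ ṁᵢCp,ᵢ(T_out − Tᵢ) = 0
Σ ṁᵢCp,ᵢTᵢ = 197×2.60×25.7 + 144×2.60×18.3 + 53.5×2.60×67.1 = 29349
Σ ṁᵢCp,ᵢ = 197×2.60 + 144×2.60 + 53.5×2.60 = 1025.7
T_out = 29349 / 1025.7 = 28.613 °C

T_out = 28.6 °C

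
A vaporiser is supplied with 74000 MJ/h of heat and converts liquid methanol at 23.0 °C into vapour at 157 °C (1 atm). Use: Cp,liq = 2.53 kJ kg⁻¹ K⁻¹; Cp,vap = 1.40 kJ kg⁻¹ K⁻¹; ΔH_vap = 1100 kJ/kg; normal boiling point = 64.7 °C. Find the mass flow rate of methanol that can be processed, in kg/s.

Δh = 2.53×(64.7−23.0) + 1100 + 1.40×(157−64.7) = 1334.7 kJ/kg
Q = 74000 MJ/h = 20556 kJ/s = 20556 kJ/s
ṁ = Q/Δh = 20556 / 1334.7 = 15.401 kg/s

ṁ = 15.4 kg/s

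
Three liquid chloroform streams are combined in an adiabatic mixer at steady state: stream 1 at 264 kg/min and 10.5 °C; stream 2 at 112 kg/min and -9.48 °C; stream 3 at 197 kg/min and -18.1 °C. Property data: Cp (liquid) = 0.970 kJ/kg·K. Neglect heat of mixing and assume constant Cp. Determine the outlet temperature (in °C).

T_out = -3.24 °C

No heat crosses the boundary, so H_out = H_in.
Σ ṁᵢCp,ᵢTᵢ = 264×0.970×10.5 + 112×0.970×-9.48 + 197×0.970×-18.1 = -1799.8
Σ ṁᵢCp,ᵢ = 264×0.970 + 112×0.970 + 197×0.970 = 555.81
T_out = -1799.8 / 555.81 = -3.2382 °C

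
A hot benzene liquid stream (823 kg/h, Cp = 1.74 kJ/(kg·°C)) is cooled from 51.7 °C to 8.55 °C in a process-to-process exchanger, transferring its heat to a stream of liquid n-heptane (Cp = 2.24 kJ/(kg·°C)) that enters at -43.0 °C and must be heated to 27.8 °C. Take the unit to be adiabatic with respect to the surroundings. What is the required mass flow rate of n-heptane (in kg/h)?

Heat released by hot stream: Q = 823 × 1.74 × (51.7 − 8.55) = 61792 kJ/h
Energy balance on cold side (adiabatic exchanger): Q = ṁ_c·Cp_c·(T_c,out − T_c,in)
ṁ_c = 61792 / [2.24 × (27.8 − -43.0)] = 389.63 kg/h

ṁ_c = 390 kg/h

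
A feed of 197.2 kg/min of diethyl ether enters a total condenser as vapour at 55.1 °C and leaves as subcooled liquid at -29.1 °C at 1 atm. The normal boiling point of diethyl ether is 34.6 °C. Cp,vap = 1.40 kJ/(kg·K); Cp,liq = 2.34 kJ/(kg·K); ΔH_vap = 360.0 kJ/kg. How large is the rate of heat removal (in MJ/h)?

Q_c = 6360 MJ/h

vapour 55.1→34.6 °C: -28.7 kJ/kg
condensation at 34.6 °C: -360 kJ/kg
liquid 34.6→-29.1 °C: -149.06 kJ/kg
Δh = -28.7 + -360 + -149.06 = -537.76 kJ/kg
Q = ṁ·Δh = 197.2 kg/min × -537.76 kJ/kg = -106050 kJ/min
|Q| = 1767.4 kW = 6362.8 MJ/h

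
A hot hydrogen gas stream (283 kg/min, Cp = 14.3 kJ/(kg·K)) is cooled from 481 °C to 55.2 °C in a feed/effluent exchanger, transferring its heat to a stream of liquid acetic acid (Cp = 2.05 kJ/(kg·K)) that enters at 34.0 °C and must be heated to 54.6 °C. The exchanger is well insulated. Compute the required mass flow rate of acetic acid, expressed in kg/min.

ṁ_c = 40800 kg/min

Heat released by hot stream: Q = 283 × 14.3 × (481 − 55.2) = 1.7232e+06 kJ/min
Energy balance on cold side (adiabatic exchanger): Q = ṁ_c·Cp_c·(T_c,out − T_c,in)
ṁ_c = 1.7232e+06 / [2.05 × (54.6 − 34.0)] = 40804 kg/min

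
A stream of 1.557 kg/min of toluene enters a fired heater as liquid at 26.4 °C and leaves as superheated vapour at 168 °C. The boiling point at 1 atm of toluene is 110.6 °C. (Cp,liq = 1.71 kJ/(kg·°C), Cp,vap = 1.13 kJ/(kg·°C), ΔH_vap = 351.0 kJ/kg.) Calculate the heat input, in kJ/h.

Q = 52300 kJ/h

liquid 26.4→110.6 °C: 143.98 kJ/kg
vaporisation at 110.6 °C: 351 kJ/kg
vapour 110.6→168 °C: 64.862 kJ/kg
Δh = 143.98 + 351 + 64.862 = 559.84 kJ/kg
Q = ṁ·Δh = 1.557 kg/min × 559.84 kJ/kg = 871.68 kJ/min
|Q| = 14.528 kW = 52301 kJ/h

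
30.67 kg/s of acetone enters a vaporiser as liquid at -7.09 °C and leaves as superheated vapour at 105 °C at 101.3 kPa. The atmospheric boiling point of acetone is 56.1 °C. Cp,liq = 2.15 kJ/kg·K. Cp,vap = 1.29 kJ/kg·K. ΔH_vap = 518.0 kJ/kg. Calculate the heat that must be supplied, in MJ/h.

liquid -7.09→56.1 °C: 135.86 kJ/kg
vaporisation at 56.1 °C: 518 kJ/kg
vapour 56.1→105 °C: 63.081 kJ/kg
Δh = 135.86 + 518 + 63.081 = 716.94 kJ/kg
Q = ṁ·Δh = 30.67 kg/s × 716.94 kJ/kg = 21989 kJ/s
|Q| = 21989 kW = 79159 MJ/h

Q = 79200 MJ/h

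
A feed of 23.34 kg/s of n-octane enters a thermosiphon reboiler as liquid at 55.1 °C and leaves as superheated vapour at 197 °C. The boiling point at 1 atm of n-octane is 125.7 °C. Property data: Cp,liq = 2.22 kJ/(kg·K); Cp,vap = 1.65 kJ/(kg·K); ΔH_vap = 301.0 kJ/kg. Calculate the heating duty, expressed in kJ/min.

Q = 806000 kJ/min

liquid 55.1→125.7 °C: 156.73 kJ/kg
vaporisation at 125.7 °C: 301 kJ/kg
vapour 125.7→197 °C: 117.64 kJ/kg
Δh = 156.73 + 301 + 117.64 = 575.38 kJ/kg
Q = ṁ·Δh = 23.34 kg/s × 575.38 kJ/kg = 13429 kJ/s
|Q| = 13429 kW = 805760 kJ/min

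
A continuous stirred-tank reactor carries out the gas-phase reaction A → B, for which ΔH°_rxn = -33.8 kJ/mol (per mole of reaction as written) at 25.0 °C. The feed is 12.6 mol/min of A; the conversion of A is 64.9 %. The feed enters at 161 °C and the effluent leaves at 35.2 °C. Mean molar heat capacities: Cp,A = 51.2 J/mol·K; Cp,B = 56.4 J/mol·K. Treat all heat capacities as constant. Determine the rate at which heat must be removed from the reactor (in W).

Q_out = 5950 W

Extent of reaction ξ = 0.649 × 12.6 = 8.1774 mol/min
Reaction term: ξ·ΔH°_rxn = 8.1774 × -33.8 = -276.4 kJ/min
Sensible, feed 161→25 °C: -87.736 kJ/min
Outlet flows (mol/min): A 4.4226, B 8.1774
Sensible, products 25→35.2 °C: 7.014 kJ/min
Q = ΔH = -357.12 kJ/min = -5.952 kW
Heat removed = 5952 W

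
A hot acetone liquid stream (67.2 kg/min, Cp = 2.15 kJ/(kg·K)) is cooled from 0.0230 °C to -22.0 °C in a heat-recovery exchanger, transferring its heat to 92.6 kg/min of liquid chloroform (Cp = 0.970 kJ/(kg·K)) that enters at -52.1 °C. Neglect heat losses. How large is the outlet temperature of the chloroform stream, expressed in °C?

Heat released by hot stream: Q = 67.2 × 2.15 × (0.0230 − -22.0) = 3181.9 kJ/min
Energy balance on cold side (adiabatic exchanger): Q = ṁ_c·Cp_c·(T_c,out − T_c,in)
T_c,out = -52.1 + 3181.9/(92.6 × 0.970) = -16.676 °C

T_c,out = -16.7 °C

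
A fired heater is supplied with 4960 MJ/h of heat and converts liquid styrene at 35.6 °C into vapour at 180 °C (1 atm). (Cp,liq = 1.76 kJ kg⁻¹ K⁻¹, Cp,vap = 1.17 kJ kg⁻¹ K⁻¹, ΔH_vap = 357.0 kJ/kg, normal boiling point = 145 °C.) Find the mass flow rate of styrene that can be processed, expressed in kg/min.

Δh = 1.76×(145−35.6) + 357.0 + 1.17×(180−145) = 590.49 kJ/kg
Q = 4960 MJ/h = 1377.8 kJ/s = 82667 kJ/min
ṁ = Q/Δh = 82667 / 590.49 = 140 kg/min

ṁ = 140 kg/min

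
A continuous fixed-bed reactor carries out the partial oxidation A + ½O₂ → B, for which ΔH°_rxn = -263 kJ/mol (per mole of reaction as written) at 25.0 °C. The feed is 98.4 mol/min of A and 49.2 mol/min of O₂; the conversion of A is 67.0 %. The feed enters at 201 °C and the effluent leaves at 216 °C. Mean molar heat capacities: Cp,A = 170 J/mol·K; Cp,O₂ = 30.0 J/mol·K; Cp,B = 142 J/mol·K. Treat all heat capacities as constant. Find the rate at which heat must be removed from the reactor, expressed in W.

Q_out = 293000 W

Extent of reaction ξ = 0.670 × 98.4 = 65.928 mol/min
Reaction term: ξ·ΔH°_rxn = 65.928 × -263 = -17339 kJ/min
Sensible, feed 201→25 °C: -3203.9 kJ/min
Outlet flows (mol/min): A 32.472, O₂ 16.236, B 65.928
Sensible, products 25→216 °C: 2935.5 kJ/min
Q = ΔH = -17607 kJ/min = -293.46 kW
Heat removed = 293460 W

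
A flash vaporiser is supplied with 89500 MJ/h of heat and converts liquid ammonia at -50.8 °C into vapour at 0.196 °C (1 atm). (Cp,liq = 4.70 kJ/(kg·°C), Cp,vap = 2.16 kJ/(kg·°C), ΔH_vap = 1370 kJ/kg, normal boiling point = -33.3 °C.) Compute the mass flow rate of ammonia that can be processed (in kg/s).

ṁ = 16.3 kg/s

Δh = 4.70×(-33.3−-50.8) + 1370 + 2.16×(0.196−-33.3) = 1524.6 kJ/kg
Q = 89500 MJ/h = 24861 kJ/s = 24861 kJ/s
ṁ = Q/Δh = 24861 / 1524.6 = 16.307 kg/s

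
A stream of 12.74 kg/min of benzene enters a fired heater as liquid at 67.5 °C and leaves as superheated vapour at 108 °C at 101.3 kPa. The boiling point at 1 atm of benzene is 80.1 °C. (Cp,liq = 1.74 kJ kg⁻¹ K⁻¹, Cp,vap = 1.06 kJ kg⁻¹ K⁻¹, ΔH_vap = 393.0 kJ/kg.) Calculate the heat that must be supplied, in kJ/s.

liquid 67.5→80.1 °C: 21.924 kJ/kg
vaporisation at 80.1 °C: 393 kJ/kg
vapour 80.1→108 °C: 29.574 kJ/kg
Δh = 21.924 + 393 + 29.574 = 444.5 kJ/kg
Q = ṁ·Δh = 12.74 kg/min × 444.5 kJ/kg = 5662.9 kJ/min
|Q| = 94.382 kW

Q = 94.4 kJ/s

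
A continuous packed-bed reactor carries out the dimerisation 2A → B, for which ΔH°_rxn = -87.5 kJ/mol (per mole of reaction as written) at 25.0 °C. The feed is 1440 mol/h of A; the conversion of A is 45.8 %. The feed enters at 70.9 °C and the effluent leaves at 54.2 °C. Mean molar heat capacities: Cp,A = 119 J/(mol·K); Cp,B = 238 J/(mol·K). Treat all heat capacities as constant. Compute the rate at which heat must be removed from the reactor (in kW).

Extent of reaction ξ = 0.458 × 1440 / 2 = 329.76 mol/h
Reaction term: ξ·ΔH°_rxn = 329.76 × -87.5 = -28854 kJ/h
Sensible, feed 70.9→25 °C: -7865.4 kJ/h
Outlet flows (mol/h): A 780.48, B 329.76
Sensible, products 25→54.2 °C: 5003.7 kJ/h
Q = ΔH = -31716 kJ/h = -8.8099 kW
Heat removed = 8.8099 kW

Q_out = 8.81 kW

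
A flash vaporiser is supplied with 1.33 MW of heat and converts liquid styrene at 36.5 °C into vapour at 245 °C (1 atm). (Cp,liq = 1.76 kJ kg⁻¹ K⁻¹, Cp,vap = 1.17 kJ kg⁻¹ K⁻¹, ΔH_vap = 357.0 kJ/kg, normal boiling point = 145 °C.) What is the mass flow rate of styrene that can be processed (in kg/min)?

Δh = 1.76×(145−36.5) + 357.0 + 1.17×(245−145) = 664.96 kJ/kg
Q = 1.33 MW = 1330 kJ/s = 79800 kJ/min
ṁ = Q/Δh = 79800 / 664.96 = 120.01 kg/min

ṁ = 120 kg/min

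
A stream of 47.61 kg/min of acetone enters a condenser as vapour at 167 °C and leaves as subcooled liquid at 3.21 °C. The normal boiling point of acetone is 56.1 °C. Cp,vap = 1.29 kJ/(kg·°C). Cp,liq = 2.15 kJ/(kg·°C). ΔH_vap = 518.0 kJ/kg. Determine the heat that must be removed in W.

Q_c = 615000 W

vapour 167→56.1 °C: -143.06 kJ/kg
condensation at 56.1 °C: -518 kJ/kg
liquid 56.1→3.21 °C: -113.71 kJ/kg
Δh = -143.06 + -518 + -113.71 = -774.77 kJ/kg
Q = ṁ·Δh = 47.61 kg/min × -774.77 kJ/kg = -36887 kJ/min
|Q| = 614.78 kW = 614780 W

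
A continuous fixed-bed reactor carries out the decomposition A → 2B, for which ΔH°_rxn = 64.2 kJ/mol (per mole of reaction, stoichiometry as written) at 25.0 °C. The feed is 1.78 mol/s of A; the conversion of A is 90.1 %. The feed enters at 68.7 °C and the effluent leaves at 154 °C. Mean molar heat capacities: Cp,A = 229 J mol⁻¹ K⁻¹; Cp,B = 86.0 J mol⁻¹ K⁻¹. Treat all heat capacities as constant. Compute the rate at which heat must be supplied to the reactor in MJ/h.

Extent of reaction ξ = 0.901 × 1.78 = 1.6038 mol/s
Reaction term: ξ·ΔH°_rxn = 1.6038 × 64.2 = 102.96 kJ/s
Sensible, feed 68.7→25 °C: -17.813 kJ/s
Outlet flows (mol/s): A 0.17622, B 3.2076
Sensible, products 25→154 °C: 40.79 kJ/s
Q = ΔH = 125.94 kJ/s = 125.94 kW
Heat supplied = 453.38 MJ/h

Q_in = 453 MJ/h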